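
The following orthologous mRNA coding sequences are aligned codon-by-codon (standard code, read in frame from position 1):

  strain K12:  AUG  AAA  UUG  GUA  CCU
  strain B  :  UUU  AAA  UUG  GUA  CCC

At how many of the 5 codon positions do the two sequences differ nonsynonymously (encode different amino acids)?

Codon 1: AUG Met / UUU Phe — nonsynonymous.
Codon 2: AAA Lys / AAA Lys — identical.
Codon 3: UUG Leu / UUG Leu — identical.
Codon 4: GUA Val / GUA Val — identical.
Codon 5: CCU Pro / CCC Pro — synonymous.
Nonsynonymous differences: 1.

1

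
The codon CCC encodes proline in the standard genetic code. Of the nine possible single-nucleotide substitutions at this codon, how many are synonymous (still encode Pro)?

Position 1: none → 0 synonymous.
Position 2: none → 0 synonymous.
Position 3: CCT, CCA, CCG → 3 synonymous.
Total: 0 + 0 + 3 = 3.

3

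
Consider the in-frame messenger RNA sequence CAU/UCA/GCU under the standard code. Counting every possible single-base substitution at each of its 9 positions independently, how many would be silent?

Codon 1 (CAU, His): 1 synonymous substitution.
Codon 2 (UCA, Ser): 3 synonymous substitutions.
Codon 3 (GCU, Ala): 3 synonymous substitutions.
Total: 1 + 3 + 3 = 7.

7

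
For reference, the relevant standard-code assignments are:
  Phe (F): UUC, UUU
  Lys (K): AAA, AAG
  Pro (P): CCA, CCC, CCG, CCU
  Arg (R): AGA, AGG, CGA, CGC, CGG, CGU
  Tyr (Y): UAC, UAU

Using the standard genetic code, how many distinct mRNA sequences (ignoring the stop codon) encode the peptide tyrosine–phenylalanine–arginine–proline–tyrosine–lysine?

Tyr: 2 codons.
Phe: 2 codons.
Arg: 6 codons.
Pro: 4 codons.
Tyr: 2 codons.
Lys: 2 codons.
2 × 2 × 6 × 4 × 2 × 2 = 384.

384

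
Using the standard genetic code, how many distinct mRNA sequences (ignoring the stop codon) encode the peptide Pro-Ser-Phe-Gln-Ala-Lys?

768

Pro: 4 codons.
Ser: 6 codons.
Phe: 2 codons.
Gln: 2 codons.
Ala: 4 codons.
Lys: 2 codons.
4 × 6 × 2 × 2 × 4 × 2 = 768.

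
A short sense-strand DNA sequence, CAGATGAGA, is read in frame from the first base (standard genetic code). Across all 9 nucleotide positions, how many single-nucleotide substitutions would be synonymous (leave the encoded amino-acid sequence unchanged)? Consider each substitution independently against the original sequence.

3

Codon 1 (CAG, Gln): 1 synonymous substitution.
Codon 2 (ATG, Met): 0 synonymous substitutions.
Codon 3 (AGA, Arg): 2 synonymous substitutions.
Total: 1 + 0 + 2 = 3.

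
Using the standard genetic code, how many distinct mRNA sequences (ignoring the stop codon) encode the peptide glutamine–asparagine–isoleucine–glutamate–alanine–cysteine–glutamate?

384

Gln: 2 codons.
Asn: 2 codons.
Ile: 3 codons.
Glu: 2 codons.
Ala: 4 codons.
Cys: 2 codons.
Glu: 2 codons.
2 × 2 × 3 × 2 × 4 × 2 × 2 = 384.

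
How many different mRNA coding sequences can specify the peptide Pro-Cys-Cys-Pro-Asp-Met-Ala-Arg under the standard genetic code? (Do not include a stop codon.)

3072

Pro: 4 codons.
Cys: 2 codons.
Cys: 2 codons.
Pro: 4 codons.
Asp: 2 codons.
Met: 1 codon.
Ala: 4 codons.
Arg: 6 codons.
4 × 2 × 2 × 4 × 2 × 1 × 4 × 6 = 3072.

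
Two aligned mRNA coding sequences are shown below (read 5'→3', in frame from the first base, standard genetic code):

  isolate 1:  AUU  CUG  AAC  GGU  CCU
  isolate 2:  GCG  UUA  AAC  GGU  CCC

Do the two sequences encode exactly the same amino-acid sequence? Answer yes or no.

Codon 1: AUU Ile / GCG Ala — nonsynonymous.
Codon 2: CUG Leu / UUA Leu — synonymous.
Codon 3: AAC Asn / AAC Asn — identical.
Codon 4: GGU Gly / GGU Gly — identical.
Codon 5: CCU Pro / CCC Pro — synonymous.
Nonsynonymous differences: 1 → different protein.

no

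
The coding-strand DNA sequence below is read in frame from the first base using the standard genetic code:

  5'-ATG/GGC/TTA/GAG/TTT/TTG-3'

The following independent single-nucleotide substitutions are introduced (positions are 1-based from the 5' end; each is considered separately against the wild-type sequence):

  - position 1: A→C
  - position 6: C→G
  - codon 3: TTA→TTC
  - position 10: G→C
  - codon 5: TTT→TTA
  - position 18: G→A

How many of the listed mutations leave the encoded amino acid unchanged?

Codon 1: ATG (Met) → CTG (Leu) — missense.
Codon 2: GGC (Gly) → GGG (Gly) — synonymous.
Codon 3: TTA (Leu) → TTC (Phe) — missense.
Codon 4: GAG (Glu) → CAG (Gln) — missense.
Codon 5: TTT (Phe) → TTA (Leu) — missense.
Codon 6: TTG (Leu) → TTA (Leu) — synonymous.
Synonymous: 2 of 6.

2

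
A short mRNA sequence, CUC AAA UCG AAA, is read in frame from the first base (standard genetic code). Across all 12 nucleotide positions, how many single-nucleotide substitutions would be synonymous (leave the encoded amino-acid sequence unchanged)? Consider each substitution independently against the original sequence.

8

Codon 1 (CUC, Leu): 3 synonymous substitutions.
Codon 2 (AAA, Lys): 1 synonymous substitution.
Codon 3 (UCG, Ser): 3 synonymous substitutions.
Codon 4 (AAA, Lys): 1 synonymous substitution.
Total: 3 + 1 + 3 + 1 = 8.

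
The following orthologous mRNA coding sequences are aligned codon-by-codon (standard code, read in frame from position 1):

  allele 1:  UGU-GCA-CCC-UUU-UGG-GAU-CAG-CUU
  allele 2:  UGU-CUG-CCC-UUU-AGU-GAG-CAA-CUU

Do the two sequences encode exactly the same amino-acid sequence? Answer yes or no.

no

Codon 1: UGU Cys / UGU Cys — identical.
Codon 2: GCA Ala / CUG Leu — nonsynonymous.
Codon 3: CCC Pro / CCC Pro — identical.
Codon 4: UUU Phe / UUU Phe — identical.
Codon 5: UGG Trp / AGU Ser — nonsynonymous.
Codon 6: GAU Asp / GAG Glu — nonsynonymous.
Codon 7: CAG Gln / CAA Gln — synonymous.
Codon 8: CUU Leu / CUU Leu — identical.
Nonsynonymous differences: 3 → different protein.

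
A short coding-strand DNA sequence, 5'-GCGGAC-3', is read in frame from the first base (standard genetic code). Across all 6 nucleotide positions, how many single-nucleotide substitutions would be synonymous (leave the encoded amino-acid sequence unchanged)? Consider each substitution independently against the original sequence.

Codon 1 (GCG, Ala): 3 synonymous substitutions.
Codon 2 (GAC, Asp): 1 synonymous substitution.
Total: 3 + 1 = 4.

4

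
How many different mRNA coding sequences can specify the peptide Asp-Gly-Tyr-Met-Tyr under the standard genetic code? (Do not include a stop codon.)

Asp: 2 codons.
Gly: 4 codons.
Tyr: 2 codons.
Met: 1 codon.
Tyr: 2 codons.
2 × 4 × 2 × 1 × 2 = 32.

32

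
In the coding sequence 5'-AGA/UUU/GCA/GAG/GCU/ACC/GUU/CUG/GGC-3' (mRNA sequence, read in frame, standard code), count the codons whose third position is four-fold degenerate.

6

Codon 1 AGA (Arg): third position 2-fold.
Codon 2 UUU (Phe): third position 2-fold.
Codon 3 GCA (Ala): third position 4-fold.
Codon 4 GAG (Glu): third position 2-fold.
Codon 5 GCU (Ala): third position 4-fold.
Codon 6 ACC (Thr): third position 4-fold.
Codon 7 GUU (Val): third position 4-fold.
Codon 8 CUG (Leu): third position 4-fold.
Codon 9 GGC (Gly): third position 4-fold.
Four-fold degenerate third positions: 6.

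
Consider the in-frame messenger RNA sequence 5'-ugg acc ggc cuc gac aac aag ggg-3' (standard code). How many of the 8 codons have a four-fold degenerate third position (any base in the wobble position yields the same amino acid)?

Codon 1 UGG (Trp): third position 1-fold.
Codon 2 ACC (Thr): third position 4-fold.
Codon 3 GGC (Gly): third position 4-fold.
Codon 4 CUC (Leu): third position 4-fold.
Codon 5 GAC (Asp): third position 2-fold.
Codon 6 AAC (Asn): third position 2-fold.
Codon 7 AAG (Lys): third position 2-fold.
Codon 8 GGG (Gly): third position 4-fold.
Four-fold degenerate third positions: 4.

4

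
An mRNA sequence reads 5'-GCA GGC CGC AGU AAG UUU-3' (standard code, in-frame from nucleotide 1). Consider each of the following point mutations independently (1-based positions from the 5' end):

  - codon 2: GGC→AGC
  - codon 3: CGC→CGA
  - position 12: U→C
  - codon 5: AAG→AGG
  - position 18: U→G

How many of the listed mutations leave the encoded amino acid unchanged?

2

Codon 2: GGC (Gly) → AGC (Ser) — missense.
Codon 3: CGC (Arg) → CGA (Arg) — synonymous.
Codon 4: AGU (Ser) → AGC (Ser) — synonymous.
Codon 5: AAG (Lys) → AGG (Arg) — missense.
Codon 6: UUU (Phe) → UUG (Leu) — missense.
Synonymous: 2 of 5.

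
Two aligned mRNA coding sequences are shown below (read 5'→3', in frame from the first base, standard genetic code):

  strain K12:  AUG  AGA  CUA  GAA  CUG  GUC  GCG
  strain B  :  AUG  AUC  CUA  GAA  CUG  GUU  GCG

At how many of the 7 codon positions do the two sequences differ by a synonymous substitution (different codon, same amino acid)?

1

Codon 1: AUG Met / AUG Met — identical.
Codon 2: AGA Arg / AUC Ile — nonsynonymous.
Codon 3: CUA Leu / CUA Leu — identical.
Codon 4: GAA Glu / GAA Glu — identical.
Codon 5: CUG Leu / CUG Leu — identical.
Codon 6: GUC Val / GUU Val — synonymous.
Codon 7: GCG Ala / GCG Ala — identical.
Synonymous differences: 1.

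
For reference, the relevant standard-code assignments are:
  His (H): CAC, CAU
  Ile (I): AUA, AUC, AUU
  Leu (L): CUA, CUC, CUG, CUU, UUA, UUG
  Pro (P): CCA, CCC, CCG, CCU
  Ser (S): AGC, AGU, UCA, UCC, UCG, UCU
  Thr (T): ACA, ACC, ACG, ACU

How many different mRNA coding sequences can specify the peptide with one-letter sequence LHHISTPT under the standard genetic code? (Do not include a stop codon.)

Leu: 6 codons.
His: 2 codons.
His: 2 codons.
Ile: 3 codons.
Ser: 6 codons.
Thr: 4 codons.
Pro: 4 codons.
Thr: 4 codons.
6 × 2 × 2 × 3 × 6 × 4 × 4 × 4 = 27648.

27648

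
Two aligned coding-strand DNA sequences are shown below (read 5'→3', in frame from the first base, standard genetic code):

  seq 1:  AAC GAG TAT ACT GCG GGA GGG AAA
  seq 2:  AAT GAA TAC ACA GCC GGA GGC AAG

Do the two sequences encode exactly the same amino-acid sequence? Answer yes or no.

yes

Codon 1: AAC Asn / AAT Asn — synonymous.
Codon 2: GAG Glu / GAA Glu — synonymous.
Codon 3: TAT Tyr / TAC Tyr — synonymous.
Codon 4: ACT Thr / ACA Thr — synonymous.
Codon 5: GCG Ala / GCC Ala — synonymous.
Codon 6: GGA Gly / GGA Gly — identical.
Codon 7: GGG Gly / GGC Gly — synonymous.
Codon 8: AAA Lys / AAG Lys — synonymous.
Nonsynonymous differences: 0 → same protein.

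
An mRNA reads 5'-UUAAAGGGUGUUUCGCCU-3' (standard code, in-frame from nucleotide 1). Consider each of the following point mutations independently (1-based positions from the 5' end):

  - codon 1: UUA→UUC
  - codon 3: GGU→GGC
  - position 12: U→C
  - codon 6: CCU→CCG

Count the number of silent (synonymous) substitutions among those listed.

Codon 1: UUA (Leu) → UUC (Phe) — missense.
Codon 3: GGU (Gly) → GGC (Gly) — synonymous.
Codon 4: GUU (Val) → GUC (Val) — synonymous.
Codon 6: CCU (Pro) → CCG (Pro) — synonymous.
Synonymous: 3 of 4.

3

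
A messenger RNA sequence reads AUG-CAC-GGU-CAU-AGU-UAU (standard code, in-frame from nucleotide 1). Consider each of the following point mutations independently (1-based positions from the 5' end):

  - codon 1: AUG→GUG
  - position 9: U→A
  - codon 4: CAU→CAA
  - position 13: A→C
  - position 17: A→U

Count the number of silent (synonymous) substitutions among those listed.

1

Codon 1: AUG (Met) → GUG (Val) — missense.
Codon 3: GGU (Gly) → GGA (Gly) — synonymous.
Codon 4: CAU (His) → CAA (Gln) — missense.
Codon 5: AGU (Ser) → CGU (Arg) — missense.
Codon 6: UAU (Tyr) → UUU (Phe) — missense.
Synonymous: 1 of 5.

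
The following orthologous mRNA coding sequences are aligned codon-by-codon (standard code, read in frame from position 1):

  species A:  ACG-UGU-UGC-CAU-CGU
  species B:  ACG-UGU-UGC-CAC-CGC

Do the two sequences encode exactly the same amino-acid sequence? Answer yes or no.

Codon 1: ACG Thr / ACG Thr — identical.
Codon 2: UGU Cys / UGU Cys — identical.
Codon 3: UGC Cys / UGC Cys — identical.
Codon 4: CAU His / CAC His — synonymous.
Codon 5: CGU Arg / CGC Arg — synonymous.
Nonsynonymous differences: 0 → same protein.

yes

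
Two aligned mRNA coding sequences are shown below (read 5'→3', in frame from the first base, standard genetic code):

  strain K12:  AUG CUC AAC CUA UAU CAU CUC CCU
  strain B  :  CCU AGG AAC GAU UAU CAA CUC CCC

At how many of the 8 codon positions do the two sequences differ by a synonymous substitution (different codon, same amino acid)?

Codon 1: AUG Met / CCU Pro — nonsynonymous.
Codon 2: CUC Leu / AGG Arg — nonsynonymous.
Codon 3: AAC Asn / AAC Asn — identical.
Codon 4: CUA Leu / GAU Asp — nonsynonymous.
Codon 5: UAU Tyr / UAU Tyr — identical.
Codon 6: CAU His / CAA Gln — nonsynonymous.
Codon 7: CUC Leu / CUC Leu — identical.
Codon 8: CCU Pro / CCC Pro — synonymous.
Synonymous differences: 1.

1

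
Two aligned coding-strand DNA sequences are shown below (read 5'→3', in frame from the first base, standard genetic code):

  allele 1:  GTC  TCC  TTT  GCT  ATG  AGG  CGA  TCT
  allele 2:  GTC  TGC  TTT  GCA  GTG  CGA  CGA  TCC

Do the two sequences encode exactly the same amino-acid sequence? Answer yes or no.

Codon 1: GTC Val / GTC Val — identical.
Codon 2: TCC Ser / TGC Cys — nonsynonymous.
Codon 3: TTT Phe / TTT Phe — identical.
Codon 4: GCT Ala / GCA Ala — synonymous.
Codon 5: ATG Met / GTG Val — nonsynonymous.
Codon 6: AGG Arg / CGA Arg — synonymous.
Codon 7: CGA Arg / CGA Arg — identical.
Codon 8: TCT Ser / TCC Ser — synonymous.
Nonsynonymous differences: 2 → different protein.

no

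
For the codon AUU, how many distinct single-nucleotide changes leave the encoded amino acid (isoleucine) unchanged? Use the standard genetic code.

2

Position 1: none → 0 synonymous.
Position 2: none → 0 synonymous.
Position 3: AUC, AUA → 2 synonymous.
Total: 0 + 0 + 2 = 2.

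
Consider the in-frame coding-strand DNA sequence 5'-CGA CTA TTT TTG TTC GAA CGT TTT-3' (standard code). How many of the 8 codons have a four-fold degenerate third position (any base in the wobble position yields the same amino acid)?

3

Codon 1 CGA (Arg): third position 4-fold.
Codon 2 CTA (Leu): third position 4-fold.
Codon 3 TTT (Phe): third position 2-fold.
Codon 4 TTG (Leu): third position 2-fold.
Codon 5 TTC (Phe): third position 2-fold.
Codon 6 GAA (Glu): third position 2-fold.
Codon 7 CGT (Arg): third position 4-fold.
Codon 8 TTT (Phe): third position 2-fold.
Four-fold degenerate third positions: 3.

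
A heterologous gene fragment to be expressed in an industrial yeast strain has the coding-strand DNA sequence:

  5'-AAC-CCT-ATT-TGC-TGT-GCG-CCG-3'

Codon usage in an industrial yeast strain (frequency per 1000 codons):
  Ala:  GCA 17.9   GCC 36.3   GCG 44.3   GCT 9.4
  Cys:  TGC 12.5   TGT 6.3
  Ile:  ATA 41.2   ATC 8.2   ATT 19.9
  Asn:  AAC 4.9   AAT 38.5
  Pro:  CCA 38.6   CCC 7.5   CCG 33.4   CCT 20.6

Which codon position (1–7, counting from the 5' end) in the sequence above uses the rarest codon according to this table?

1

Codon 1 AAC (Asn): 4.9 per 1000.
Codon 2 CCT (Pro): 20.6 per 1000.
Codon 3 ATT (Ile): 19.9 per 1000.
Codon 4 TGC (Cys): 12.5 per 1000.
Codon 5 TGT (Cys): 6.3 per 1000.
Codon 6 GCG (Ala): 44.3 per 1000.
Codon 7 CCG (Pro): 33.4 per 1000.
Lowest frequency is 4.9 at codon 1.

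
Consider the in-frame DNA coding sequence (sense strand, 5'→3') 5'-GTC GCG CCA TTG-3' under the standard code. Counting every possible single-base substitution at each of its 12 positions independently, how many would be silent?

11

Codon 1 (GTC, Val): 3 synonymous substitutions.
Codon 2 (GCG, Ala): 3 synonymous substitutions.
Codon 3 (CCA, Pro): 3 synonymous substitutions.
Codon 4 (TTG, Leu): 2 synonymous substitutions.
Total: 3 + 3 + 3 + 2 = 11.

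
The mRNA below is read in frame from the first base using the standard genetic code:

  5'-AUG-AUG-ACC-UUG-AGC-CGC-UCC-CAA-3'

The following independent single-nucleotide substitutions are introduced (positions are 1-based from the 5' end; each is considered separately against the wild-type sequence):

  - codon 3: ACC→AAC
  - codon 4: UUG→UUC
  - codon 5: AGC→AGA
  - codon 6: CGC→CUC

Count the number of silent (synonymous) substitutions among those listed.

Codon 3: ACC (Thr) → AAC (Asn) — missense.
Codon 4: UUG (Leu) → UUC (Phe) — missense.
Codon 5: AGC (Ser) → AGA (Arg) — missense.
Codon 6: CGC (Arg) → CUC (Leu) — missense.
Synonymous: 0 of 4.

0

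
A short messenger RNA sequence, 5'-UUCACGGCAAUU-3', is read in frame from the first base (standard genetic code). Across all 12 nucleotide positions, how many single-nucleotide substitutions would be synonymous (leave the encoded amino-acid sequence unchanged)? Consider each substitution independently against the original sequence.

9

Codon 1 (UUC, Phe): 1 synonymous substitution.
Codon 2 (ACG, Thr): 3 synonymous substitutions.
Codon 3 (GCA, Ala): 3 synonymous substitutions.
Codon 4 (AUU, Ile): 2 synonymous substitutions.
Total: 1 + 3 + 3 + 2 = 9.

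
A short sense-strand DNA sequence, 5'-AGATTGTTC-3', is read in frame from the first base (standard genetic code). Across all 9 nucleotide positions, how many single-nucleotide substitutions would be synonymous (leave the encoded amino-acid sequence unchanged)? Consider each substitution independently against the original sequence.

5

Codon 1 (AGA, Arg): 2 synonymous substitutions.
Codon 2 (TTG, Leu): 2 synonymous substitutions.
Codon 3 (TTC, Phe): 1 synonymous substitution.
Total: 2 + 2 + 1 = 5.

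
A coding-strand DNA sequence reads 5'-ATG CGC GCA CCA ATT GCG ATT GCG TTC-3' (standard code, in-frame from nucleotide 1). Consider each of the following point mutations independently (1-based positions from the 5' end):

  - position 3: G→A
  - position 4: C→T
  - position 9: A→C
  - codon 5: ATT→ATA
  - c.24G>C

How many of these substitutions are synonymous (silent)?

Codon 1: ATG (Met) → ATA (Ile) — missense.
Codon 2: CGC (Arg) → TGC (Cys) — missense.
Codon 3: GCA (Ala) → GCC (Ala) — synonymous.
Codon 5: ATT (Ile) → ATA (Ile) — synonymous.
Codon 8: GCG (Ala) → GCC (Ala) — synonymous.
Synonymous: 3 of 5.

3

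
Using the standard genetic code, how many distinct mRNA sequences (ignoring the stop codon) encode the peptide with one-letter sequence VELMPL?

1152

Val: 4 codons.
Glu: 2 codons.
Leu: 6 codons.
Met: 1 codon.
Pro: 4 codons.
Leu: 6 codons.
4 × 2 × 6 × 1 × 4 × 6 = 1152.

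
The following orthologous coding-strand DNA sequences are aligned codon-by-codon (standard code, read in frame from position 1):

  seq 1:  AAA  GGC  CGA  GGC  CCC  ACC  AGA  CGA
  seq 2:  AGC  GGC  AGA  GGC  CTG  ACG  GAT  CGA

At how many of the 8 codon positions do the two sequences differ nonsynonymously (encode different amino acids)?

Codon 1: AAA Lys / AGC Ser — nonsynonymous.
Codon 2: GGC Gly / GGC Gly — identical.
Codon 3: CGA Arg / AGA Arg — synonymous.
Codon 4: GGC Gly / GGC Gly — identical.
Codon 5: CCC Pro / CTG Leu — nonsynonymous.
Codon 6: ACC Thr / ACG Thr — synonymous.
Codon 7: AGA Arg / GAT Asp — nonsynonymous.
Codon 8: CGA Arg / CGA Arg — identical.
Nonsynonymous differences: 3.

3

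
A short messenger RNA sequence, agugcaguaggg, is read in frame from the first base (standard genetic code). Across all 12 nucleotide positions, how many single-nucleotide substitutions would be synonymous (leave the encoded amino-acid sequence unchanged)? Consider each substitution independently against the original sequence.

10

Codon 1 (AGU, Ser): 1 synonymous substitution.
Codon 2 (GCA, Ala): 3 synonymous substitutions.
Codon 3 (GUA, Val): 3 synonymous substitutions.
Codon 4 (GGG, Gly): 3 synonymous substitutions.
Total: 1 + 3 + 3 + 3 = 10.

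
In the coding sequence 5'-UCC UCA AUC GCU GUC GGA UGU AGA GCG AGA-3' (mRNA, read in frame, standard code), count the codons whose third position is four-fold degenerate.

6

Codon 1 UCC (Ser): third position 4-fold.
Codon 2 UCA (Ser): third position 4-fold.
Codon 3 AUC (Ile): third position 3-fold.
Codon 4 GCU (Ala): third position 4-fold.
Codon 5 GUC (Val): third position 4-fold.
Codon 6 GGA (Gly): third position 4-fold.
Codon 7 UGU (Cys): third position 2-fold.
Codon 8 AGA (Arg): third position 2-fold.
Codon 9 GCG (Ala): third position 4-fold.
Codon 10 AGA (Arg): third position 2-fold.
Four-fold degenerate third positions: 6.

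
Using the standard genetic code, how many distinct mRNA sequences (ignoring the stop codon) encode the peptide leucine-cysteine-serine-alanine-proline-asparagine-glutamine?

Leu: 6 codons.
Cys: 2 codons.
Ser: 6 codons.
Ala: 4 codons.
Pro: 4 codons.
Asn: 2 codons.
Gln: 2 codons.
6 × 2 × 6 × 4 × 4 × 2 × 2 = 4608.

4608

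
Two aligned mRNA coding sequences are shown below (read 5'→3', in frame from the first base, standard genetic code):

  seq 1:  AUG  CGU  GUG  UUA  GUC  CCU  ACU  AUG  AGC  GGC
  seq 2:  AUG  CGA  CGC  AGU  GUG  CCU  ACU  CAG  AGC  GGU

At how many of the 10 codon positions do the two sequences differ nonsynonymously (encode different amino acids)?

3

Codon 1: AUG Met / AUG Met — identical.
Codon 2: CGU Arg / CGA Arg — synonymous.
Codon 3: GUG Val / CGC Arg — nonsynonymous.
Codon 4: UUA Leu / AGU Ser — nonsynonymous.
Codon 5: GUC Val / GUG Val — synonymous.
Codon 6: CCU Pro / CCU Pro — identical.
Codon 7: ACU Thr / ACU Thr — identical.
Codon 8: AUG Met / CAG Gln — nonsynonymous.
Codon 9: AGC Ser / AGC Ser — identical.
Codon 10: GGC Gly / GGU Gly — synonymous.
Nonsynonymous differences: 3.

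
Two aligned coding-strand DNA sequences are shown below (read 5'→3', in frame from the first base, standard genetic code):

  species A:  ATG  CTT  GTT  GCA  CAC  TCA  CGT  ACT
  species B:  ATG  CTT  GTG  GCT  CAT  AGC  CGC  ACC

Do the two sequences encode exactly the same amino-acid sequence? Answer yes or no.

Codon 1: ATG Met / ATG Met — identical.
Codon 2: CTT Leu / CTT Leu — identical.
Codon 3: GTT Val / GTG Val — synonymous.
Codon 4: GCA Ala / GCT Ala — synonymous.
Codon 5: CAC His / CAT His — synonymous.
Codon 6: TCA Ser / AGC Ser — synonymous.
Codon 7: CGT Arg / CGC Arg — synonymous.
Codon 8: ACT Thr / ACC Thr — synonymous.
Nonsynonymous differences: 0 → same protein.

yes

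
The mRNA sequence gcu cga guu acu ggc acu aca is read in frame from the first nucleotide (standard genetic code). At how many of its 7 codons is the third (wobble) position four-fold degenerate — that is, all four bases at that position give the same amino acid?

7

Codon 1 GCU (Ala): third position 4-fold.
Codon 2 CGA (Arg): third position 4-fold.
Codon 3 GUU (Val): third position 4-fold.
Codon 4 ACU (Thr): third position 4-fold.
Codon 5 GGC (Gly): third position 4-fold.
Codon 6 ACU (Thr): third position 4-fold.
Codon 7 ACA (Thr): third position 4-fold.
Four-fold degenerate third positions: 7.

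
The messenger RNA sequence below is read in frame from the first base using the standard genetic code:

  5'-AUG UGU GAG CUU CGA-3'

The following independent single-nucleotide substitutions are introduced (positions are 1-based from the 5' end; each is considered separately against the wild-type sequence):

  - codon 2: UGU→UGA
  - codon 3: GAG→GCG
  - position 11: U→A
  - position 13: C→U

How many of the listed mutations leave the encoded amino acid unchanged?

Codon 2: UGU (Cys) → UGA (Stop) — nonsense.
Codon 3: GAG (Glu) → GCG (Ala) — missense.
Codon 4: CUU (Leu) → CAU (His) — missense.
Codon 5: CGA (Arg) → UGA (Stop) — nonsense.
Synonymous: 0 of 4.

0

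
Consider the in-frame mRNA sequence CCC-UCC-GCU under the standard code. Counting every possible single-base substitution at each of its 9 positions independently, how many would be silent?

Codon 1 (CCC, Pro): 3 synonymous substitutions.
Codon 2 (UCC, Ser): 3 synonymous substitutions.
Codon 3 (GCU, Ala): 3 synonymous substitutions.
Total: 3 + 3 + 3 = 9.

9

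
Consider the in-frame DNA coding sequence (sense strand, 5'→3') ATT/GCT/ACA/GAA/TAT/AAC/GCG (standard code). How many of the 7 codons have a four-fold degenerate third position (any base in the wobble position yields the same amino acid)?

Codon 1 ATT (Ile): third position 3-fold.
Codon 2 GCT (Ala): third position 4-fold.
Codon 3 ACA (Thr): third position 4-fold.
Codon 4 GAA (Glu): third position 2-fold.
Codon 5 TAT (Tyr): third position 2-fold.
Codon 6 AAC (Asn): third position 2-fold.
Codon 7 GCG (Ala): third position 4-fold.
Four-fold degenerate third positions: 3.

3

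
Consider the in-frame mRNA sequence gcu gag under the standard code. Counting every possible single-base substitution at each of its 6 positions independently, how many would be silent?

Codon 1 (GCU, Ala): 3 synonymous substitutions.
Codon 2 (GAG, Glu): 1 synonymous substitution.
Total: 3 + 1 = 4.

4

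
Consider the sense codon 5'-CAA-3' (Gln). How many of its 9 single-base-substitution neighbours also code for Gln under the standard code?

Position 1: none → 0 synonymous.
Position 2: none → 0 synonymous.
Position 3: CAG → 1 synonymous.
Total: 0 + 0 + 1 = 1.

1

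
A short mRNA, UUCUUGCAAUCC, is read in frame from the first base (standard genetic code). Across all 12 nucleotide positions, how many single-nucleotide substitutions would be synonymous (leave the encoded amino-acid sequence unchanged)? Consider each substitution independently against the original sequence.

7

Codon 1 (UUC, Phe): 1 synonymous substitution.
Codon 2 (UUG, Leu): 2 synonymous substitutions.
Codon 3 (CAA, Gln): 1 synonymous substitution.
Codon 4 (UCC, Ser): 3 synonymous substitutions.
Total: 1 + 2 + 1 + 3 = 7.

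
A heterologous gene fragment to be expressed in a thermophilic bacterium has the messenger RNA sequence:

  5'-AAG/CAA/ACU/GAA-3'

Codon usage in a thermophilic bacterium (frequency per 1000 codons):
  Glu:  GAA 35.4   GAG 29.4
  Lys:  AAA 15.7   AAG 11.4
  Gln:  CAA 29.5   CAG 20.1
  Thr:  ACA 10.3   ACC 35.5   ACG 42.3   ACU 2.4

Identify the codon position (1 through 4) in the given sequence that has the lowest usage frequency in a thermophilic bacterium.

3

Codon 1 AAG (Lys): 11.4 per 1000.
Codon 2 CAA (Gln): 29.5 per 1000.
Codon 3 ACU (Thr): 2.4 per 1000.
Codon 4 GAA (Glu): 35.4 per 1000.
Lowest frequency is 2.4 at codon 3.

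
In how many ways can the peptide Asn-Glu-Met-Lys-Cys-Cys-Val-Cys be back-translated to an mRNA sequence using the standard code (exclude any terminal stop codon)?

256

Asn: 2 codons.
Glu: 2 codons.
Met: 1 codon.
Lys: 2 codons.
Cys: 2 codons.
Cys: 2 codons.
Val: 4 codons.
Cys: 2 codons.
2 × 2 × 1 × 2 × 2 × 2 × 4 × 2 = 256.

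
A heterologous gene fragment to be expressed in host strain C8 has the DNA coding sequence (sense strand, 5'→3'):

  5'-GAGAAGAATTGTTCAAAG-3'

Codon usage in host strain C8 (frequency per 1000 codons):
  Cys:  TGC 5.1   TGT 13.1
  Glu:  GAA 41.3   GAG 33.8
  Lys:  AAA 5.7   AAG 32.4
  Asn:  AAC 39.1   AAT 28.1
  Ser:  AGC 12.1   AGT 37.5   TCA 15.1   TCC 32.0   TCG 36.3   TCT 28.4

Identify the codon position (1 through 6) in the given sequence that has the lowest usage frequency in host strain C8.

Codon 1 GAG (Glu): 33.8 per 1000.
Codon 2 AAG (Lys): 32.4 per 1000.
Codon 3 AAT (Asn): 28.1 per 1000.
Codon 4 TGT (Cys): 13.1 per 1000.
Codon 5 TCA (Ser): 15.1 per 1000.
Codon 6 AAG (Lys): 32.4 per 1000.
Lowest frequency is 13.1 at codon 4.

4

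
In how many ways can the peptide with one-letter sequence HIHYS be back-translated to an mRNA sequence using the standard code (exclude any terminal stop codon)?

His: 2 codons.
Ile: 3 codons.
His: 2 codons.
Tyr: 2 codons.
Ser: 6 codons.
2 × 3 × 2 × 2 × 6 = 144.

144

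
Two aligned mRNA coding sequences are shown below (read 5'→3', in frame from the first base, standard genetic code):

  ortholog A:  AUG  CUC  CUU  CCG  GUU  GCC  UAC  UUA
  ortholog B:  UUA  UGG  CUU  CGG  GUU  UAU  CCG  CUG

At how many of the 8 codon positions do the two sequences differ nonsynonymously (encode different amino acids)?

Codon 1: AUG Met / UUA Leu — nonsynonymous.
Codon 2: CUC Leu / UGG Trp — nonsynonymous.
Codon 3: CUU Leu / CUU Leu — identical.
Codon 4: CCG Pro / CGG Arg — nonsynonymous.
Codon 5: GUU Val / GUU Val — identical.
Codon 6: GCC Ala / UAU Tyr — nonsynonymous.
Codon 7: UAC Tyr / CCG Pro — nonsynonymous.
Codon 8: UUA Leu / CUG Leu — synonymous.
Nonsynonymous differences: 5.

5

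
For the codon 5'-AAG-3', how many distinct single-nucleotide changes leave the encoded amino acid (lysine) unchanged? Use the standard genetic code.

Position 1: none → 0 synonymous.
Position 2: none → 0 synonymous.
Position 3: AAA → 1 synonymous.
Total: 0 + 0 + 1 = 1.

1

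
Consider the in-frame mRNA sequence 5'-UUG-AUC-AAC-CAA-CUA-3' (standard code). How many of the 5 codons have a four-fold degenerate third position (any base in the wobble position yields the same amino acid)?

1

Codon 1 UUG (Leu): third position 2-fold.
Codon 2 AUC (Ile): third position 3-fold.
Codon 3 AAC (Asn): third position 2-fold.
Codon 4 CAA (Gln): third position 2-fold.
Codon 5 CUA (Leu): third position 4-fold.
Four-fold degenerate third positions: 1.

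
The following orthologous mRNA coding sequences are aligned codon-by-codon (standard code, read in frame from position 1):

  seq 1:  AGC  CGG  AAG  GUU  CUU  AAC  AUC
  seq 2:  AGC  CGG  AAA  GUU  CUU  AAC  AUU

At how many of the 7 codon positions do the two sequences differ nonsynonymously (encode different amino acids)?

0

Codon 1: AGC Ser / AGC Ser — identical.
Codon 2: CGG Arg / CGG Arg — identical.
Codon 3: AAG Lys / AAA Lys — synonymous.
Codon 4: GUU Val / GUU Val — identical.
Codon 5: CUU Leu / CUU Leu — identical.
Codon 6: AAC Asn / AAC Asn — identical.
Codon 7: AUC Ile / AUU Ile — synonymous.
Nonsynonymous differences: 0.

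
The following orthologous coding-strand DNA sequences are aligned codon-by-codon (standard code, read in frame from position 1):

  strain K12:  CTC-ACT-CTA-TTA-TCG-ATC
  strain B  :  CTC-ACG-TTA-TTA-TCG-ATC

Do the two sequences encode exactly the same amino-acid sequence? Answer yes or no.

yes

Codon 1: CTC Leu / CTC Leu — identical.
Codon 2: ACT Thr / ACG Thr — synonymous.
Codon 3: CTA Leu / TTA Leu — synonymous.
Codon 4: TTA Leu / TTA Leu — identical.
Codon 5: TCG Ser / TCG Ser — identical.
Codon 6: ATC Ile / ATC Ile — identical.
Nonsynonymous differences: 0 → same protein.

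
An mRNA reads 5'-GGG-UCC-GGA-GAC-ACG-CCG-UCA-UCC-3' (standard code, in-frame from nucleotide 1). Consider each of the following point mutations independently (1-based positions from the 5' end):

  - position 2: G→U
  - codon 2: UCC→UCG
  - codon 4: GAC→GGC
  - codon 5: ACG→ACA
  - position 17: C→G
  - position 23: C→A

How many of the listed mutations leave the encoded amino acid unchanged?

2

Codon 1: GGG (Gly) → GUG (Val) — missense.
Codon 2: UCC (Ser) → UCG (Ser) — synonymous.
Codon 4: GAC (Asp) → GGC (Gly) — missense.
Codon 5: ACG (Thr) → ACA (Thr) — synonymous.
Codon 6: CCG (Pro) → CGG (Arg) — missense.
Codon 8: UCC (Ser) → UAC (Tyr) — missense.
Synonymous: 2 of 6.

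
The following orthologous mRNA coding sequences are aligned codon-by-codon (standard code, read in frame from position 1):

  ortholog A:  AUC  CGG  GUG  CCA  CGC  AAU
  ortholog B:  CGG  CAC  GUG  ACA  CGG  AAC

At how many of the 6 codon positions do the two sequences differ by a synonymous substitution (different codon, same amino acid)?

Codon 1: AUC Ile / CGG Arg — nonsynonymous.
Codon 2: CGG Arg / CAC His — nonsynonymous.
Codon 3: GUG Val / GUG Val — identical.
Codon 4: CCA Pro / ACA Thr — nonsynonymous.
Codon 5: CGC Arg / CGG Arg — synonymous.
Codon 6: AAU Asn / AAC Asn — synonymous.
Synonymous differences: 2.

2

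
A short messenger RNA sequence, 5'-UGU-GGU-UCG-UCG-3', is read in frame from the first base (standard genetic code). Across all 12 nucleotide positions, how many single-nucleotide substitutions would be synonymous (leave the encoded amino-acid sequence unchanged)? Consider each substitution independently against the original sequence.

Codon 1 (UGU, Cys): 1 synonymous substitution.
Codon 2 (GGU, Gly): 3 synonymous substitutions.
Codon 3 (UCG, Ser): 3 synonymous substitutions.
Codon 4 (UCG, Ser): 3 synonymous substitutions.
Total: 1 + 3 + 3 + 3 = 10.

10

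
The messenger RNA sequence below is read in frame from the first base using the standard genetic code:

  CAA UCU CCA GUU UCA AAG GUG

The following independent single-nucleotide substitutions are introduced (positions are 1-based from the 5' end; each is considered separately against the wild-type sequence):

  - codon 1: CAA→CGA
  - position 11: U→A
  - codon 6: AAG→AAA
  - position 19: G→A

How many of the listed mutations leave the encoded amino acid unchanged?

Codon 1: CAA (Gln) → CGA (Arg) — missense.
Codon 4: GUU (Val) → GAU (Asp) — missense.
Codon 6: AAG (Lys) → AAA (Lys) — synonymous.
Codon 7: GUG (Val) → AUG (Met) — missense.
Synonymous: 1 of 4.

1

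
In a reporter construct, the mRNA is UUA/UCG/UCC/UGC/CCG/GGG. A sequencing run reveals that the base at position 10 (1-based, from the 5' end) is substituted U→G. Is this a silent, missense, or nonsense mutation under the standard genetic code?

Position 10 falls in codon 4: UGC → Cys.
After the substitution the codon is GGC → Gly.
Cys ≠ Gly, so this is a missense mutation.

missense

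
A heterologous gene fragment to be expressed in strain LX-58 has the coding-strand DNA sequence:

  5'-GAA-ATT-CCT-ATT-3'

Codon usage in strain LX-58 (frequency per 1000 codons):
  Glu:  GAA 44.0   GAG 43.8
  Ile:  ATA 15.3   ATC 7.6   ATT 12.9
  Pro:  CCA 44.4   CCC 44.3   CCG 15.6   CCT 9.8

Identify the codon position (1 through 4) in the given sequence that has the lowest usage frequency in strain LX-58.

Codon 1 GAA (Glu): 44.0 per 1000.
Codon 2 ATT (Ile): 12.9 per 1000.
Codon 3 CCT (Pro): 9.8 per 1000.
Codon 4 ATT (Ile): 12.9 per 1000.
Lowest frequency is 9.8 at codon 3.

3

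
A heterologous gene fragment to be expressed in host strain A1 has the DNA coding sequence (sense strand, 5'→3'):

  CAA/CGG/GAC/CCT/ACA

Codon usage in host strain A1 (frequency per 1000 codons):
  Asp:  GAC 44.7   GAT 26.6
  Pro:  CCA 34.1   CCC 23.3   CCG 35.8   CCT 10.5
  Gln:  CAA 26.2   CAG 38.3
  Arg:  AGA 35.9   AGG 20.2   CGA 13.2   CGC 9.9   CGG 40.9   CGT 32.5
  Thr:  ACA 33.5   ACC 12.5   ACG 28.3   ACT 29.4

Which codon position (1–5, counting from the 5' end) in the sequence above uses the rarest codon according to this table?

4

Codon 1 CAA (Gln): 26.2 per 1000.
Codon 2 CGG (Arg): 40.9 per 1000.
Codon 3 GAC (Asp): 44.7 per 1000.
Codon 4 CCT (Pro): 10.5 per 1000.
Codon 5 ACA (Thr): 33.5 per 1000.
Lowest frequency is 10.5 at codon 4.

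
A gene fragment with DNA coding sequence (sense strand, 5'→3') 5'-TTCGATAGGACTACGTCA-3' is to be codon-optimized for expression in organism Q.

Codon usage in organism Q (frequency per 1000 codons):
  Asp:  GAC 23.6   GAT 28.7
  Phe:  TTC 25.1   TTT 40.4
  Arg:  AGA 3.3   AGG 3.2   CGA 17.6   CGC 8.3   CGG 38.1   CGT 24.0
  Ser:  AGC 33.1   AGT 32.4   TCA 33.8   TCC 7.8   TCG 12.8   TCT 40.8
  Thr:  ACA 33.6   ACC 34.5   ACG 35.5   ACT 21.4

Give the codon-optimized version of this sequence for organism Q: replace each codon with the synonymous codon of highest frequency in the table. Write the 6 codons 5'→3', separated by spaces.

TTT GAT CGG ACG ACG TCT

Codon 1 (Phe): best is TTT at 40.4.
Codon 2 (Asp): best is GAT at 28.7.
Codon 3 (Arg): best is CGG at 38.1.
Codon 4 (Thr): best is ACG at 35.5.
Codon 5 (Thr): best is ACG at 35.5.
Codon 6 (Ser): best is TCT at 40.8.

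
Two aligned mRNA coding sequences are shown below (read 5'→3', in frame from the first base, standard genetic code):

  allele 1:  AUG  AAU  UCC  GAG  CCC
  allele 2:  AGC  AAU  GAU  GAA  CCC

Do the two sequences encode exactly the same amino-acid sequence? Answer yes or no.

Codon 1: AUG Met / AGC Ser — nonsynonymous.
Codon 2: AAU Asn / AAU Asn — identical.
Codon 3: UCC Ser / GAU Asp — nonsynonymous.
Codon 4: GAG Glu / GAA Glu — synonymous.
Codon 5: CCC Pro / CCC Pro — identical.
Nonsynonymous differences: 2 → different protein.

no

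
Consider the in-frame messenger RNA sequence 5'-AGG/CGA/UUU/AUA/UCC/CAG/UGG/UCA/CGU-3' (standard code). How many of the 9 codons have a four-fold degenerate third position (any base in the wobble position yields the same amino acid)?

4

Codon 1 AGG (Arg): third position 2-fold.
Codon 2 CGA (Arg): third position 4-fold.
Codon 3 UUU (Phe): third position 2-fold.
Codon 4 AUA (Ile): third position 3-fold.
Codon 5 UCC (Ser): third position 4-fold.
Codon 6 CAG (Gln): third position 2-fold.
Codon 7 UGG (Trp): third position 1-fold.
Codon 8 UCA (Ser): third position 4-fold.
Codon 9 CGU (Arg): third position 4-fold.
Four-fold degenerate third positions: 4.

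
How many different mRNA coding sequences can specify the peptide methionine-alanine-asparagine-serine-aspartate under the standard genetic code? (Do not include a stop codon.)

Met: 1 codon.
Ala: 4 codons.
Asn: 2 codons.
Ser: 6 codons.
Asp: 2 codons.
1 × 4 × 2 × 6 × 2 = 96.

96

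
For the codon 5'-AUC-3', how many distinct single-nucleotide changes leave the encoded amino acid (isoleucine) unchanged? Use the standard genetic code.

2

Position 1: none → 0 synonymous.
Position 2: none → 0 synonymous.
Position 3: AUU, AUA → 2 synonymous.
Total: 0 + 0 + 2 = 2.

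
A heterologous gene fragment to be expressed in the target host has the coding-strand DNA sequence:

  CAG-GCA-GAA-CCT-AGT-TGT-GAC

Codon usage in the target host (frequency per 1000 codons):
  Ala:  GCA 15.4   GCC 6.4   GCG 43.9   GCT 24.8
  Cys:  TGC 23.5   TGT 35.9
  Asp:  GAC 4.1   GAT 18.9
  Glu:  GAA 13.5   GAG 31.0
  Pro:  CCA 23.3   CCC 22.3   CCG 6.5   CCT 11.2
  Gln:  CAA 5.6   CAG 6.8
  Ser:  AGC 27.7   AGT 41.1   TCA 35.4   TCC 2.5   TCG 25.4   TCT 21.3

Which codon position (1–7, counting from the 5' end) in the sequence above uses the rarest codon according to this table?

Codon 1 CAG (Gln): 6.8 per 1000.
Codon 2 GCA (Ala): 15.4 per 1000.
Codon 3 GAA (Glu): 13.5 per 1000.
Codon 4 CCT (Pro): 11.2 per 1000.
Codon 5 AGT (Ser): 41.1 per 1000.
Codon 6 TGT (Cys): 35.9 per 1000.
Codon 7 GAC (Asp): 4.1 per 1000.
Lowest frequency is 4.1 at codon 7.

7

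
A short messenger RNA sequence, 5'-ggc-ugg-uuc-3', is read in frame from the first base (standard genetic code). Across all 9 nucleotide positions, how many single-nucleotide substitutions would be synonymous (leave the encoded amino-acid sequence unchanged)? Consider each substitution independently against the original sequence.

4

Codon 1 (GGC, Gly): 3 synonymous substitutions.
Codon 2 (UGG, Trp): 0 synonymous substitutions.
Codon 3 (UUC, Phe): 1 synonymous substitution.
Total: 3 + 0 + 1 = 4.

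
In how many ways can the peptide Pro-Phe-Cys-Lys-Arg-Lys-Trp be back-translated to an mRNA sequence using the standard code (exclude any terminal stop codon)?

Pro: 4 codons.
Phe: 2 codons.
Cys: 2 codons.
Lys: 2 codons.
Arg: 6 codons.
Lys: 2 codons.
Trp: 1 codon.
4 × 2 × 2 × 2 × 6 × 2 × 1 = 384.

384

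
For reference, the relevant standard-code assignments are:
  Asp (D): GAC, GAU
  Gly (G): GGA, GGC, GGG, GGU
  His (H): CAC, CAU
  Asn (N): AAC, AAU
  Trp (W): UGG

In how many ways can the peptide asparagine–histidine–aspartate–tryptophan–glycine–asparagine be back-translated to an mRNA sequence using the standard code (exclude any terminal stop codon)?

Asn: 2 codons.
His: 2 codons.
Asp: 2 codons.
Trp: 1 codon.
Gly: 4 codons.
Asn: 2 codons.
2 × 2 × 2 × 1 × 4 × 2 = 64.

64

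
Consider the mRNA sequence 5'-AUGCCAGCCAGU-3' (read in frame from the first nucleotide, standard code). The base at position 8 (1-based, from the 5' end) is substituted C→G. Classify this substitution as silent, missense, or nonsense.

Position 8 falls in codon 3: GCC → Ala.
After the substitution the codon is GGC → Gly.
Ala ≠ Gly, so this is a missense mutation.

missense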